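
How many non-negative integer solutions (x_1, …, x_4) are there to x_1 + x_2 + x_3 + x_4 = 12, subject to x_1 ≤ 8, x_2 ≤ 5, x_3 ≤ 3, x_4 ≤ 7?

Ignoring the caps, the number of non-negative solutions to x_1+…+x_4 = 12 is C(15,3) = 455.
Subtract solutions that violate a single cap (substitute x_i' = x_i − (cap_i+1)): x_1 ≥ 9 gives C(6,3) = 20; x_2 ≥ 6 gives C(9,3) = 84; x_3 ≥ 4 gives C(11,3) = 165; x_4 ≥ 8 gives C(7,3) = 35. Together 304.
Add back pairs where two caps are both exceeded: 0 + 0 + 0 + 10 + 0 + 1 = 11.
By inclusion–exclusion the count is 455 − 304 + 11 = 162.

162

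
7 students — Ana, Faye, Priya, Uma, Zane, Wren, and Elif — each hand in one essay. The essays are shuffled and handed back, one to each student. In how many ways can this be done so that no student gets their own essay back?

Count assignments avoiding every fixed point. For any j of the 7 students fixed to their own essay, the other 7−j can be arranged in (7−j)! ways.
By inclusion–exclusion this is Σ_{j=0}^{7} (−1)^j C(7,j)·(7−j)!.
Computing: 5040 − 5040 + 2520 − 840 + 210 − 42 + 7 − 1 = 1854.

1854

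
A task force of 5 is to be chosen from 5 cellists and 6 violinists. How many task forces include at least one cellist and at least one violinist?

Total 5-person selections from all 11: C(11,5) = 462.
Selections missing a whole group: no cellists → C(6,5) = 6; no violinists → C(5,5) = 1.
Both groups omitted at once is impossible, so 462 − 7 = 455.

455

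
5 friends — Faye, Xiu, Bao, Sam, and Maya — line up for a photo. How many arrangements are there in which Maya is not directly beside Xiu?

72

There are 5! = 120 arrangements in all. If Maya and Xiu are adjacent, merging them into one block gives 2·(4)! = 48 arrangements.
Complementary counting: 120 − 48 = 72.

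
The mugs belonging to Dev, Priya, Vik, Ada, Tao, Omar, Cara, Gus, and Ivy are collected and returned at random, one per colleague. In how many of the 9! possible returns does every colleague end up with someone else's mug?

133496

Let Aᵢ be the assignments in which colleague i gets their own mug. We want the size of the complement of A₁∪…∪A_9.
By inclusion–exclusion this is Σ_{j=0}^{9} (−1)^j C(9,j)·(9−j)!.
Computing: 362880 − 362880 + 181440 − 60480 + 15120 − 3024 + 504 − 72 + 9 − 1 = 133496.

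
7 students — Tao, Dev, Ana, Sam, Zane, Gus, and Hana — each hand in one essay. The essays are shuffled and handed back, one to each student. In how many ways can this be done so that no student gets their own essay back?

1854

Count assignments avoiding every fixed point. For any j of the 7 students fixed to their own essay, the other 7−j can be arranged in (7−j)! ways.
By inclusion–exclusion this is Σ_{j=0}^{7} (−1)^j C(7,j)·(7−j)!.
Computing: 5040 − 5040 + 2520 − 840 + 210 − 42 + 7 − 1 = 1854.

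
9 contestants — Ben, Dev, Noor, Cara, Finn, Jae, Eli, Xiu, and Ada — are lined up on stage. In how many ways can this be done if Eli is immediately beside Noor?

Glue Eli and Noor into one block (2 internal orders), leaving 8 units to arrange in a row.
That gives 2 × 8! = 2 × 40320 = 80640.

80640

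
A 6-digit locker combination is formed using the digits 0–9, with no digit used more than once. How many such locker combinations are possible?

With no repetition, fill the 6 digits in order: 10 choices, then 9, down to 5.
That product is 10 × 9 × 8 × 7 × 6 × 5 = 151200.

151200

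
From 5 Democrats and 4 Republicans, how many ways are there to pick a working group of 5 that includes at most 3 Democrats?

105

Split by how many Democrats are chosen (0 through 3).
Sum: C(5,0)·C(4,5) + C(5,1)·C(4,4) + C(5,2)·C(4,3) + C(5,3)·C(4,2) = 0 + 5 + 40 + 60 = 105.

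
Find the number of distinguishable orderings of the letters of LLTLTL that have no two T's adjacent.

10

There are 6!/(4!·2!) = 15 arrangements of LLTLTL in total.
Arrangements with the T's together: treat TT as one letter, giving (5)!/(4!) = 5.
Subtracting, 15 − 5 = 10 arrangements keep the T's apart.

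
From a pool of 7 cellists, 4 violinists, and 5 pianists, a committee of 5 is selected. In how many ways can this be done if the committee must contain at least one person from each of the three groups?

3010

Unrestricted: C(16,5) = 4368 ways to pick any 5 of the 16.
Subtract selections that omit an entire group: no cellists → C(9,5) = 126; no violinists → C(12,5) = 792; no pianists → C(11,5) = 462.
Add back selections omitting two groups (i.e. drawn from a single group): C(7,5) + C(4,5) + C(5,5) = 22.
By inclusion–exclusion: 4368 − 1380 + 22 = 3010.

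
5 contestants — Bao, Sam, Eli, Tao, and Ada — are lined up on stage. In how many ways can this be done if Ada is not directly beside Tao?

There are 5! = 120 arrangements in all. If Ada and Tao are adjacent, merging them into one block gives 2·(4)! = 48 arrangements.
Complementary counting: 120 − 48 = 72.

72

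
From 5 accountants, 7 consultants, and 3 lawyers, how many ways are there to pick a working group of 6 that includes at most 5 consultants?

4998

Split by how many consultants are chosen (0 through 5).
Sum: C(7,0)·C(8,6) + C(7,1)·C(8,5) + C(7,2)·C(8,4) + C(7,3)·C(8,3) + C(7,4)·C(8,2) + C(7,5)·C(8,1) = 28 + 392 + 1470 + 1960 + 980 + 168 = 4998.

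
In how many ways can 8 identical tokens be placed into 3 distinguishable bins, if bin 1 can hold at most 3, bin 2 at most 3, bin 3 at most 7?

By stars and bars, unrestricted non-negative solutions to x_1+…+x_3 = 8 number C(8+2,2) = 45.
Subtract solutions that violate a single cap (substitute x_i' = x_i − (cap_i+1)): x_1 ≥ 4 gives C(6,2) = 15; x_2 ≥ 4 gives C(6,2) = 15; x_3 ≥ 8 gives C(2,2) = 1. Together 31.
Add back pairs where two caps are both exceeded: 1 + 0 + 0 = 1.
By inclusion–exclusion the count is 45 − 31 + 1 = 15.

15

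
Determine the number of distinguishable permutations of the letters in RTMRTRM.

Letter multiplicities in RTMRTRM: M×2, R×3, T×2.
So there are 7! / (3!·2!·2!) = 210 distinguishable arrangements.

210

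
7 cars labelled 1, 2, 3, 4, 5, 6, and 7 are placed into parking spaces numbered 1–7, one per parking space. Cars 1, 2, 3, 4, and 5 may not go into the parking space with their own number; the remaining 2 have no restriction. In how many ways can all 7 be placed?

2428

Let Aᵢ (for 1 ≤ i ≤ 5) be the placements that put car i in its forbidden parking space. Any j of these fix j positions, leaving (7−j)! ways to fill the rest, and there are C(5,j) ways to pick which j.
By inclusion–exclusion, the number of valid placements is Σ_{j=0}^{5} (−1)^j C(5,j)·(7−j)!.
Computing: 5040 − 3600 + 1200 − 240 + 30 − 2 = 2428.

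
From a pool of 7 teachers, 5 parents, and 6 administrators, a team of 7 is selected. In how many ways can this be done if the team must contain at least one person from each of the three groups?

28987

With no constraint there are C(18,7) = 31824 possible selections.
Selections missing a whole group: no teachers → C(11,7) = 330; no parents → C(13,7) = 1716; no administrators → C(12,7) = 792.
Add back selections omitting two groups (i.e. drawn from a single group): C(7,7) + C(5,7) + C(6,7) = 1.
By inclusion–exclusion: 31824 − 2838 + 1 = 28987.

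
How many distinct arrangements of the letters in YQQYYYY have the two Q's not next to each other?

There are 7!/(5!·2!) = 21 arrangements of YQQYYYY in total.
If the two Q's are adjacent, glue them into one block, leaving 6 items to arrange: (6)!/(5!) = 6 ways.
Hence 21 − 6 = 15.

15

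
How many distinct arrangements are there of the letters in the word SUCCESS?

SUCCESS has 7 letters with C appearing twice and S appearing 3 times.
The number of distinct arrangements is 7!/(3!·2!) = 5040/12 = 420.

420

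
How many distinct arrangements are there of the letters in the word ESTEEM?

120

ESTEEM has 6 letters with E appearing 3 times.
The number of distinct arrangements is 6!/(3!) = 720/6 = 120.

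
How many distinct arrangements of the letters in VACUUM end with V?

60

Fix V in the last position and arrange the remaining 5 letters.
Those 5 letters have U appearing twice, giving (5)!/(2!) = 60.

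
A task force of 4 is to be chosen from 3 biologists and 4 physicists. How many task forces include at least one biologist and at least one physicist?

Total 4-person selections from all 7: C(7,4) = 35.
Subtract selections that omit an entire group: no biologists → C(4,4) = 1; no physicists → C(3,4) = 0.
Both groups omitted at once is impossible, so 35 − 1 = 34.

34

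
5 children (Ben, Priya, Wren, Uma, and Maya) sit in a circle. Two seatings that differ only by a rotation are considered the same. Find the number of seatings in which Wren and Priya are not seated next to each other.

Without the restriction there are (4)! = 24 seatings.
Seatings with Wren beside Priya: treat them as a block with 2 internal orders, giving 2 × (3)! = 12.
Subtracting, 24 − 12 = 12.

12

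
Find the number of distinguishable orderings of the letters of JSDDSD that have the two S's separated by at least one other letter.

40

Total arrangements of JSDDSD: 6!/(3!·2!) = 60.
Arrangements with the S's together: treat SS as one letter, giving (5)!/(3!) = 20.
Subtracting, 60 − 20 = 40 arrangements keep the S's apart.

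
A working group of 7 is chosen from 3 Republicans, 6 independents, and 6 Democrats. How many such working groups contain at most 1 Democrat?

Split by how many Democrats are chosen (0 through 1).
Sum: C(6,0)·C(9,7) + C(6,1)·C(9,6) = 36 + 504 = 540.

540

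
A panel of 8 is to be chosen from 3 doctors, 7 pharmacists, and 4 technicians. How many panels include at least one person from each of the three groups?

Total 8-person selections from all 14: C(14,8) = 3003.
Subtract selections that omit an entire group: no doctors → C(11,8) = 165; no pharmacists → C(7,8) = 0; no technicians → C(10,8) = 45.
Add back selections omitting two groups (i.e. drawn from a single group): C(3,8) + C(7,8) + C(4,8) = 0.
By inclusion–exclusion: 3003 − 210 + 0 = 2793.

2793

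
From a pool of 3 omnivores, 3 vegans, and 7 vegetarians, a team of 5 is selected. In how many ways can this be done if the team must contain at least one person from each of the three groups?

With no constraint there are C(13,5) = 1287 possible selections.
Subtract selections that omit an entire group: no omnivores → C(10,5) = 252; no vegans → C(10,5) = 252; no vegetarians → C(6,5) = 6.
Add back selections omitting two groups (i.e. drawn from a single group): C(3,5) + C(3,5) + C(7,5) = 21.
By inclusion–exclusion: 1287 − 510 + 21 = 798.

798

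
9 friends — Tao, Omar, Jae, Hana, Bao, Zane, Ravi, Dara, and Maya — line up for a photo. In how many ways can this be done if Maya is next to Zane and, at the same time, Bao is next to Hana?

Treat {Maya,Zane} as one block (2 orders) and {Bao,Hana} as another (2 orders).
That leaves 7 units to arrange: 2 × 2 × 7! = 4 × 5040 = 20160.

20160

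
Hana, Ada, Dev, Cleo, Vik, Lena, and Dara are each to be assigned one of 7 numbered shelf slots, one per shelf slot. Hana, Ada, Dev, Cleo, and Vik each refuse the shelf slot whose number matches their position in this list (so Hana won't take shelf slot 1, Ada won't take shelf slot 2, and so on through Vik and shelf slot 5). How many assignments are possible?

2428

Let Aᵢ (for 1 ≤ i ≤ 5) be the placements that put person i in their forbidden shelf slot. Any j of these fix j positions, leaving (7−j)! ways to fill the rest, and there are C(5,j) ways to pick which j.
By inclusion–exclusion, the number of valid placements is Σ_{j=0}^{5} (−1)^j C(5,j)·(7−j)!.
Computing: 5040 − 3600 + 1200 − 240 + 30 − 2 = 2428.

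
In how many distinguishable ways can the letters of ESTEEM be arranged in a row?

120

The 6 letters of ESTEEM have repeats: E appearing 3 times.
The number of distinct arrangements is 6!/(3!) = 720/6 = 120.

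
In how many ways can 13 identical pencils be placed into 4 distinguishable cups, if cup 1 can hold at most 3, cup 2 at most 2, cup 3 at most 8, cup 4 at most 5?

Ignoring the caps, the number of non-negative solutions to x_1+…+x_4 = 13 is C(16,3) = 560.
Subtract solutions that violate a single cap (substitute x_i' = x_i − (cap_i+1)): x_1 ≥ 4 gives C(12,3) = 220; x_2 ≥ 3 gives C(13,3) = 286; x_3 ≥ 9 gives C(7,3) = 35; x_4 ≥ 6 gives C(10,3) = 120. Together 661.
Add back pairs where two caps are both exceeded: 84 + 1 + 20 + 4 + 35 + 0 = 144.
Subtract triples: 0 + 1 + 0 + 0 = 1.
By inclusion–exclusion the count is 560 − 661 + 144 − 1 = 42.

42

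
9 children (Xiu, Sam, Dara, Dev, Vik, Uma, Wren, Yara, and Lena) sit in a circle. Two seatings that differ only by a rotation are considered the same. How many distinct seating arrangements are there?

40320

Fix one person's seat to break rotational symmetry; the remaining 8 people can be arranged in (8)! = 40320 ways.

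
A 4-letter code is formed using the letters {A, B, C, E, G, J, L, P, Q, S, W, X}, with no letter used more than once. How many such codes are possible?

11880

This is a permutation of 4 out of 12: P(12,4) = 12!/8!.
12 × 11 × 10 × 9 = 11880.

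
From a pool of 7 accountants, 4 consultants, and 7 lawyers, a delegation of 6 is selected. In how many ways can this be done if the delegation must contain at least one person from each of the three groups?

14651

With no constraint there are C(18,6) = 18564 possible selections.
Subtract selections that omit an entire group: no accountants → C(11,6) = 462; no consultants → C(14,6) = 3003; no lawyers → C(11,6) = 462.
Add back selections omitting two groups (i.e. drawn from a single group): C(7,6) + C(4,6) + C(7,6) = 14.
By inclusion–exclusion: 18564 − 3927 + 14 = 14651.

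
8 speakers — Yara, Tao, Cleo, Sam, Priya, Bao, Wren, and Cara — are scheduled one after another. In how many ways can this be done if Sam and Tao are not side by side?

30240

Of the 8! = 40320 arrangements, those with Sam and Tao adjacent number 2 × 7! = 10080 (treat the pair as a block with 2 internal orders).
Complementary counting: 40320 − 10080 = 30240.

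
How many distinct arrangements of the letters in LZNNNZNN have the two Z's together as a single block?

Treat the 2 copies of Z as a single block. The multiset to arrange is then {ZZ, L, N, N, N, N, N}, 7 items in all.
That gives (7)!/(5!) = 42 arrangements.

42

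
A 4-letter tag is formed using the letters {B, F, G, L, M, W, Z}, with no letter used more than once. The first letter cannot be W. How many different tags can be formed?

The first letter has 7−1 = 6 choices (anything except W).
The remaining 3 letters are filled from the other 6 symbols without repetition: 6 × 5 × 4 = 120.
Total: 6 × 120 = 720.

720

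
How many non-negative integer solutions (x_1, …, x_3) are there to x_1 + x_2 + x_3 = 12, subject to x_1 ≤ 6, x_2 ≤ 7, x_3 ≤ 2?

Without the upper bounds there are C(14,2) = 91 ways to split 12 among 3 variables.
Subtract solutions that violate a single cap (substitute x_i' = x_i − (cap_i+1)): x_1 ≥ 7 gives C(7,2) = 21; x_2 ≥ 8 gives C(6,2) = 15; x_3 ≥ 3 gives C(11,2) = 55. Together 91.
Add back pairs where two caps are both exceeded: 0 + 6 + 3 = 9.
By inclusion–exclusion the count is 91 − 91 + 9 = 9.

9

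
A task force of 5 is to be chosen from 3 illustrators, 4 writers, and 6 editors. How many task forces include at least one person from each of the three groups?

Total 5-person selections from all 13: C(13,5) = 1287.
Subtract selections that omit an entire group: no illustrators → C(10,5) = 252; no writers → C(9,5) = 126; no editors → C(7,5) = 21.
Add back selections omitting two groups (i.e. drawn from a single group): C(3,5) + C(4,5) + C(6,5) = 6.
By inclusion–exclusion: 1287 − 399 + 6 = 894.

894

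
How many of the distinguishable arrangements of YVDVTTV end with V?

Fix V in the last position and arrange the remaining 6 letters.
Those 6 letters have T appearing twice and V appearing twice, giving (6)!/(2!·2!) = 180.

180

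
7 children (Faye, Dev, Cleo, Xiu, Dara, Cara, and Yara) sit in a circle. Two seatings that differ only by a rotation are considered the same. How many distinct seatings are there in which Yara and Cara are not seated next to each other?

Without the restriction there are (6)! = 720 seatings.
Seatings with Yara beside Cara: treat them as a block with 2 internal orders, giving 2 × (5)! = 240.
Subtracting, 720 − 240 = 480.

480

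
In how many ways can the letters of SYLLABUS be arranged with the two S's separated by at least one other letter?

Total arrangements of SYLLABUS: 8!/(2!·2!) = 10080.
Arrangements with the S's together: treat SS as one letter, giving (7)!/(2!) = 2520.
Subtracting, 10080 − 2520 = 7560 arrangements keep the S's apart.

7560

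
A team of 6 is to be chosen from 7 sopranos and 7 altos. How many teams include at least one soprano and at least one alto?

With no constraint there are C(14,6) = 3003 possible selections.
Selections missing a whole group: no sopranos → C(7,6) = 7; no altos → C(7,6) = 7.
Both groups omitted at once is impossible, so 3003 − 14 = 2989.

2989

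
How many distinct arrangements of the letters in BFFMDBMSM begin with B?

Fix B in the first position and arrange the remaining 8 letters.
Those 8 letters have F appearing twice and M appearing 3 times, giving (8)!/(3!·2!) = 3360.

3360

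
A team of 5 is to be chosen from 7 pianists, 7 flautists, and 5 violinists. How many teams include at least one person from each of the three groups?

Total 5-person selections from all 19: C(19,5) = 11628.
Selections missing a whole group: no pianists → C(12,5) = 792; no flautists → C(12,5) = 792; no violinists → C(14,5) = 2002.
Add back selections omitting two groups (i.e. drawn from a single group): C(7,5) + C(7,5) + C(5,5) = 43.
By inclusion–exclusion: 11628 − 3586 + 43 = 8085.

8085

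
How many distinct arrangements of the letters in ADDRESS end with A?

180

Fix A in the last position and arrange the remaining 6 letters.
Those 6 letters have D appearing twice and S appearing twice, giving (6)!/(2!·2!) = 180.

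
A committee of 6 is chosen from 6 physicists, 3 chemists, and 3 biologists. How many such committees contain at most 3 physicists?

662

Split by how many physicists are chosen (0 through 3).
Sum: C(6,0)·C(6,6) + C(6,1)·C(6,5) + C(6,2)·C(6,4) + C(6,3)·C(6,3) = 1 + 36 + 225 + 400 = 662.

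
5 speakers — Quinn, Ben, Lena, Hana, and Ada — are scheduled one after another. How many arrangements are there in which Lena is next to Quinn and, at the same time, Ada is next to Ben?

24

Treat {Lena,Quinn} as one block (2 orders) and {Ada,Ben} as another (2 orders).
That leaves 3 units to arrange: 2 × 2 × 3! = 4 × 6 = 24.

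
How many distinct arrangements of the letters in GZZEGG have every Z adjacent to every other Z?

20

Treat the 2 copies of Z as a single block. The multiset to arrange is then {ZZ, E, G, G, G}, 5 items in all.
That gives (5)!/(3!) = 20 arrangements.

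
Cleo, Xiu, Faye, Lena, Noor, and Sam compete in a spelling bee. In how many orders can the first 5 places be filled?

This is an ordered selection of 5 from 6: P(6,5).
That gives 6 × 5 × 4 × 3 × 2 = 720.

720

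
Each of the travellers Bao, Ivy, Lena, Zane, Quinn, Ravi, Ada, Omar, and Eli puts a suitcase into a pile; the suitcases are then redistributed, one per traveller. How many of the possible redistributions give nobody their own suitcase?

Let Aᵢ be the assignments in which traveller i gets their own suitcase. We want the size of the complement of A₁∪…∪A_9.
By inclusion–exclusion this is Σ_{j=0}^{9} (−1)^j C(9,j)·(9−j)!.
Computing: 362880 − 362880 + 181440 − 60480 + 15120 − 3024 + 504 − 72 + 9 − 1 = 133496.

133496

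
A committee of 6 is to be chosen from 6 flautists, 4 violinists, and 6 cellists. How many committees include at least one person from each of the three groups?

6666

Unrestricted: C(16,6) = 8008 ways to pick any 6 of the 16.
Selections missing a whole group: no flautists → C(10,6) = 210; no violinists → C(12,6) = 924; no cellists → C(10,6) = 210.
Add back selections omitting two groups (i.e. drawn from a single group): C(6,6) + C(4,6) + C(6,6) = 2.
By inclusion–exclusion: 8008 − 1344 + 2 = 6666.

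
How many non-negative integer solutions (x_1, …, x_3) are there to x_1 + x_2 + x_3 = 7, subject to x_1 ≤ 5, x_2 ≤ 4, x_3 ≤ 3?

Without the upper bounds there are C(9,2) = 36 ways to split 7 among 3 variables.
Subtract solutions that violate a single cap (substitute x_i' = x_i − (cap_i+1)): x_1 ≥ 6 gives C(3,2) = 3; x_2 ≥ 5 gives C(4,2) = 6; x_3 ≥ 4 gives C(5,2) = 10. Together 19.
No two caps can be exceeded simultaneously, so the pair terms are all 0.
By inclusion–exclusion the count is 36 − 19 + 0 = 17.

17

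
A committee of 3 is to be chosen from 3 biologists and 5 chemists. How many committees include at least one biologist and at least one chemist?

45

Total 3-person selections from all 8: C(8,3) = 56.
Subtract selections that omit an entire group: no biologists → C(5,3) = 10; no chemists → C(3,3) = 1.
Both groups omitted at once is impossible, so 56 − 11 = 45.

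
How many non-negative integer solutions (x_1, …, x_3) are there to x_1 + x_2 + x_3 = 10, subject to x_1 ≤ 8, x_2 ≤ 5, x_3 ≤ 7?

By stars and bars, unrestricted non-negative solutions to x_1+…+x_3 = 10 number C(10+2,2) = 66.
Subtract solutions that violate a single cap (substitute x_i' = x_i − (cap_i+1)): x_1 ≥ 9 gives C(3,2) = 3; x_2 ≥ 6 gives C(6,2) = 15; x_3 ≥ 8 gives C(4,2) = 6. Together 24.
No two caps can be exceeded simultaneously, so the pair terms are all 0.
By inclusion–exclusion the count is 66 − 24 + 0 = 42.

42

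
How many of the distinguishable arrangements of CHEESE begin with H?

Fix H in the first position and arrange the remaining 5 letters.
Those 5 letters have E appearing 3 times, giving (5)!/(3!) = 20.

20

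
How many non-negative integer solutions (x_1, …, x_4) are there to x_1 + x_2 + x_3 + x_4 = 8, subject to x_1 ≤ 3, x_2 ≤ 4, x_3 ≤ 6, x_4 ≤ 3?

72

Ignoring the caps, the number of non-negative solutions to x_1+…+x_4 = 8 is C(11,3) = 165.
Subtract solutions that violate a single cap (substitute x_i' = x_i − (cap_i+1)): x_1 ≥ 4 gives C(7,3) = 35; x_2 ≥ 5 gives C(6,3) = 20; x_3 ≥ 7 gives C(4,3) = 4; x_4 ≥ 4 gives C(7,3) = 35. Together 94.
Add back pairs where two caps are both exceeded: 0 + 0 + 1 + 0 + 0 + 0 = 1.
By inclusion–exclusion the count is 165 − 94 + 1 = 72.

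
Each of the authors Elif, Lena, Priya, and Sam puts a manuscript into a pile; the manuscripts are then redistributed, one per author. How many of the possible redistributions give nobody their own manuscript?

Count assignments avoiding every fixed point. For any j of the 4 authors fixed to their own manuscript, the other 4−j can be arranged in (4−j)! ways.
By inclusion–exclusion this is Σ_{j=0}^{4} (−1)^j C(4,j)·(4−j)!.
Computing: 24 − 24 + 12 − 4 + 1 = 9.

9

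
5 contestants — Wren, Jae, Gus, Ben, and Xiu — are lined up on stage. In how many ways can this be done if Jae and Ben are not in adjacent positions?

Of the 5! = 120 arrangements, those with Jae and Ben adjacent number 2 × 4! = 48 (treat the pair as a block with 2 internal orders).
Complementary counting: 120 − 48 = 72.

72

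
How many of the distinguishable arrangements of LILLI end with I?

4

Fix I in the last position and arrange the remaining 4 letters.
Those 4 letters have L appearing 3 times, giving (4)!/(3!) = 4.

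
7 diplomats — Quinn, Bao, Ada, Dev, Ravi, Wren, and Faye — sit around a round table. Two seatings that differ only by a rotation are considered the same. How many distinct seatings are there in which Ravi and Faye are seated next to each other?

240

Glue Ravi and Faye into a block (2 internal orders). Seating 6 units around a circle gives (5)! arrangements.
So 2 × (5)! = 2 × 120 = 240.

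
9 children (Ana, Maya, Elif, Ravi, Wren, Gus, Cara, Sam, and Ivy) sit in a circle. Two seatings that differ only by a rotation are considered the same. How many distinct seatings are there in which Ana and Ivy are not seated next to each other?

30240

All circular seatings of 9 people number (8)! = 40320.
Seatings with Ana beside Ivy: treat them as a block with 2 internal orders, giving 2 × (7)! = 10080.
Subtracting, 40320 − 10080 = 30240.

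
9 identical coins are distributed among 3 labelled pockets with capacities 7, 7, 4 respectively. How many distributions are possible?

By stars and bars, unrestricted non-negative solutions to x_1+…+x_3 = 9 number C(9+2,2) = 55.
Subtract solutions that violate a single cap (substitute x_i' = x_i − (cap_i+1)): x_1 ≥ 8 gives C(3,2) = 3; x_2 ≥ 8 gives C(3,2) = 3; x_3 ≥ 5 gives C(6,2) = 15. Together 21.
No two caps can be exceeded simultaneously, so the pair terms are all 0.
By inclusion–exclusion the count is 55 − 21 + 0 = 34.

34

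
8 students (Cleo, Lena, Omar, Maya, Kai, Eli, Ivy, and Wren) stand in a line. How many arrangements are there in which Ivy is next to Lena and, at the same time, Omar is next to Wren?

Treat {Ivy,Lena} as one block (2 orders) and {Omar,Wren} as another (2 orders).
That leaves 6 units to arrange: 2 × 2 × 6! = 4 × 720 = 2880.

2880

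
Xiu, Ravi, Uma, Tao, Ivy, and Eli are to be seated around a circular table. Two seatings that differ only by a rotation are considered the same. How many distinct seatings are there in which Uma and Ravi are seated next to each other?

Glue Uma and Ravi into a block (2 internal orders). Seating 5 units around a circle gives (4)! arrangements.
So 2 × (4)! = 2 × 24 = 48.

48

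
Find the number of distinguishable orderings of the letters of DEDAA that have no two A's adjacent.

Total arrangements of DEDAA: 5!/(2!·2!) = 30.
Arrangements with the A's together: treat AA as one letter, giving (4)!/(2!) = 12.
Subtracting, 30 − 12 = 18 arrangements keep the A's apart.

18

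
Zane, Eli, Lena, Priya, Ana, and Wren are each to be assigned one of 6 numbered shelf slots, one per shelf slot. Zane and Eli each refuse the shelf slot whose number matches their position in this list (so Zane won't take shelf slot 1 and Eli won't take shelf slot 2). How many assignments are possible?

Let Aᵢ (for i ∈ {1, 2}) be the placements that put person i in their forbidden shelf slot. Any j of these fix j positions, leaving (6−j)! ways to fill the rest, and there are C(2,j) ways to pick which j.
By inclusion–exclusion, the number of valid placements is Σ_{j=0}^{2} (−1)^j C(2,j)·(6−j)!.
Computing: 720 − 240 + 24 = 504.

504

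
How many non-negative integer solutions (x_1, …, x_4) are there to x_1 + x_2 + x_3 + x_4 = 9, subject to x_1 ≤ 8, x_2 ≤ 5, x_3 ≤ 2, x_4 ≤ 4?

Without the upper bounds there are C(12,3) = 220 ways to split 9 among 4 variables.
Subtract solutions that violate a single cap (substitute x_i' = x_i − (cap_i+1)): x_1 ≥ 9 gives C(3,3) = 1; x_2 ≥ 6 gives C(6,3) = 20; x_3 ≥ 3 gives C(9,3) = 84; x_4 ≥ 5 gives C(7,3) = 35. Together 140.
Add back pairs where two caps are both exceeded: 0 + 0 + 0 + 1 + 0 + 4 = 5.
By inclusion–exclusion the count is 220 − 140 + 5 = 85.

85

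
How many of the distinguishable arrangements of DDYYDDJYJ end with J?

280

With the last slot taken by J, it remains to arrange the other 8 letters (DDYYDDYJ).
Those 8 letters have D appearing 4 times and Y appearing 3 times, giving (8)!/(4!·3!) = 280.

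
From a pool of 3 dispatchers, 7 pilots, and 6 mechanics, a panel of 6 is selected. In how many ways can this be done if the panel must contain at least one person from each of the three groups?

With no constraint there are C(16,6) = 8008 possible selections.
Selections missing a whole group: no dispatchers → C(13,6) = 1716; no pilots → C(9,6) = 84; no mechanics → C(10,6) = 210.
Add back selections omitting two groups (i.e. drawn from a single group): C(3,6) + C(7,6) + C(6,6) = 8.
By inclusion–exclusion: 8008 − 2010 + 8 = 6006.

6006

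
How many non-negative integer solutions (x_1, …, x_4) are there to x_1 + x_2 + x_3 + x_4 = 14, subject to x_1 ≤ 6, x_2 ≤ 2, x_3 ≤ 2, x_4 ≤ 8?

Ignoring the caps, the number of non-negative solutions to x_1+…+x_4 = 14 is C(17,3) = 680.
Subtract solutions that violate a single cap (substitute x_i' = x_i − (cap_i+1)): x_1 ≥ 7 gives C(10,3) = 120; x_2 ≥ 3 gives C(14,3) = 364; x_3 ≥ 3 gives C(14,3) = 364; x_4 ≥ 9 gives C(8,3) = 56. Together 904.
Add back pairs where two caps are both exceeded: 35 + 35 + 0 + 165 + 10 + 10 = 255.
Subtract triples: 4 + 0 + 0 + 0 = 4.
By inclusion–exclusion the count is 680 − 904 + 255 − 4 = 27.

27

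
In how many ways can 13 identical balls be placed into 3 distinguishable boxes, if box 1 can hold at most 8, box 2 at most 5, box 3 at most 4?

15

By stars and bars, unrestricted non-negative solutions to x_1+…+x_3 = 13 number C(13+2,2) = 105.
Subtract solutions that violate a single cap (substitute x_i' = x_i − (cap_i+1)): x_1 ≥ 9 gives C(6,2) = 15; x_2 ≥ 6 gives C(9,2) = 36; x_3 ≥ 5 gives C(10,2) = 45. Together 96.
Add back pairs where two caps are both exceeded: 0 + 0 + 6 = 6.
By inclusion–exclusion the count is 105 − 96 + 6 = 15.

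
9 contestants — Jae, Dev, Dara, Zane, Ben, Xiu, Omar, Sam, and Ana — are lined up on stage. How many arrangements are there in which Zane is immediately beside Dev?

80640

Place the 7 others and the Zane-Dev pair as 8 objects in a line; the pair has 2 internal arrangements.
That gives 2 × 8! = 2 × 40320 = 80640.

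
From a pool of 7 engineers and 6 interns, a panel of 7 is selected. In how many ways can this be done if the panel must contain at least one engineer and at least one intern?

1715

With no constraint there are C(13,7) = 1716 possible selections.
Subtract selections that omit an entire group: no engineers → C(6,7) = 0; no interns → C(7,7) = 1.
Both groups omitted at once is impossible, so 1716 − 1 = 1715.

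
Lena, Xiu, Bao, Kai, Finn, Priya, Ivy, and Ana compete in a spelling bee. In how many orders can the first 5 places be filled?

6720

This is an ordered selection of 5 from 8: P(8,5).
That gives 8 × 7 × 6 × 5 × 4 = 6720.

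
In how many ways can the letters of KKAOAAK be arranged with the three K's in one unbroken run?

20

Treat the 3 copies of K as a single block. The multiset to arrange is then {KKK, A, A, A, O}, 5 items in all.
That gives (5)!/(3!) = 20 arrangements.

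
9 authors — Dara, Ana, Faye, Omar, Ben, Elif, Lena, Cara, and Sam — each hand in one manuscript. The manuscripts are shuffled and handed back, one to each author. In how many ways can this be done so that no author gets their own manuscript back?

Count assignments avoiding every fixed point. For any j of the 9 authors fixed to their own manuscript, the other 9−j can be arranged in (9−j)! ways.
By inclusion–exclusion this is Σ_{j=0}^{9} (−1)^j C(9,j)·(9−j)!.
Computing: 362880 − 362880 + 181440 − 60480 + 15120 − 3024 + 504 − 72 + 9 − 1 = 133496.

133496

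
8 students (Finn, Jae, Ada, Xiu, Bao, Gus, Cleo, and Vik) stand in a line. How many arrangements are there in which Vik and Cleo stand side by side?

Treat {Vik, Cleo} as a single unit. There are 7 units to order, and the pair itself can be ordered 2 ways.
That gives 2 × 7! = 2 × 5040 = 10080.

10080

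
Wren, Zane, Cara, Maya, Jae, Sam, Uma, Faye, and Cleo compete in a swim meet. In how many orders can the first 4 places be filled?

3024

This is an ordered selection of 4 from 9: P(9,4).
That gives 9 × 8 × 7 × 6 = 3024.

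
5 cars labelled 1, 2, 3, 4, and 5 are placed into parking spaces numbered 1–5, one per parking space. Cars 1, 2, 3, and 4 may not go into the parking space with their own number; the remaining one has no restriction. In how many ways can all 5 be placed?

Let Aᵢ (for 1 ≤ i ≤ 4) be the placements that put car i in its forbidden parking space. Any j of these fix j positions, leaving (5−j)! ways to fill the rest, and there are C(4,j) ways to pick which j.
By inclusion–exclusion, the number of valid placements is Σ_{j=0}^{4} (−1)^j C(4,j)·(5−j)!.
Computing: 120 − 96 + 36 − 8 + 1 = 53.

53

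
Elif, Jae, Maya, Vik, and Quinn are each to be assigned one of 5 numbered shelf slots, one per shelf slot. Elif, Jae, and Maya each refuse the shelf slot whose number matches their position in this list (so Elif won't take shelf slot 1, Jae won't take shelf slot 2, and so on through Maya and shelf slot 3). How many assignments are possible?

64

Let Aᵢ (for i ∈ {1, 2, 3}) be the placements that put person i in their forbidden shelf slot. Any j of these fix j positions, leaving (5−j)! ways to fill the rest, and there are C(3,j) ways to pick which j.
By inclusion–exclusion, the number of valid placements is Σ_{j=0}^{3} (−1)^j C(3,j)·(5−j)!.
Computing: 120 − 72 + 18 − 2 = 64.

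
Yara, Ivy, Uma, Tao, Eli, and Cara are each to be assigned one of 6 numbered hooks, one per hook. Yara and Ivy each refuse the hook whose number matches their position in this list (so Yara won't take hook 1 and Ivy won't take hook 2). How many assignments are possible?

504

Let Aᵢ (for i ∈ {1, 2}) be the placements that put person i in their forbidden hook. Any j of these fix j positions, leaving (6−j)! ways to fill the rest, and there are C(2,j) ways to pick which j.
By inclusion–exclusion, the number of valid placements is Σ_{j=0}^{2} (−1)^j C(2,j)·(6−j)!.
Computing: 720 − 240 + 24 = 504.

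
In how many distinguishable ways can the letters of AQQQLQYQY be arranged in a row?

Letter multiplicities in AQQQLQYQY: A×1, L×1, Q×5, Y×2.
Dividing 9! = 362880 by 5!·2! = 240 for the repeated letters gives 1512.

1512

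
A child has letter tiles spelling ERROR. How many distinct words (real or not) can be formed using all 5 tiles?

20

The 5 letters of ERROR have repeats: R appearing 3 times.
Dividing 5! = 120 by 3! = 6 for the repeated letters gives 20.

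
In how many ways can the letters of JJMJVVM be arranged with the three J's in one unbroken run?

Treat the 3 copies of J as a single block. The multiset to arrange is then {JJJ, M, M, V, V}, 5 items in all.
That gives (5)!/(2!·2!) = 30 arrangements.

30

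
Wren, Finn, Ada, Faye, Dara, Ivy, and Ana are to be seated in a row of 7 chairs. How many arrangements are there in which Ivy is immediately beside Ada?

Treat {Ivy, Ada} as a single unit. There are 6 units to order, and the pair itself can be ordered 2 ways.
So the count is 2·(6)! = 1440.

1440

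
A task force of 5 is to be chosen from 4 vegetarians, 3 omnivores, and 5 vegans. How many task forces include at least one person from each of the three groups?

590

Total 5-person selections from all 12: C(12,5) = 792.
Subtract selections that omit an entire group: no vegetarians → C(8,5) = 56; no omnivores → C(9,5) = 126; no vegans → C(7,5) = 21.
Add back selections omitting two groups (i.e. drawn from a single group): C(4,5) + C(3,5) + C(5,5) = 1.
By inclusion–exclusion: 792 − 203 + 1 = 590.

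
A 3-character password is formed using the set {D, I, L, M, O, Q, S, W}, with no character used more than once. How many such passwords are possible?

336

This is a permutation of 3 out of 8: P(8,3) = 8!/5!.
That product is 8 × 7 × 6 = 336.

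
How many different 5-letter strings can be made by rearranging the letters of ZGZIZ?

Letter multiplicities in ZGZIZ: G×1, I×1, Z×3.
Dividing 5! = 120 by 3! = 6 for the repeated letters gives 20.

20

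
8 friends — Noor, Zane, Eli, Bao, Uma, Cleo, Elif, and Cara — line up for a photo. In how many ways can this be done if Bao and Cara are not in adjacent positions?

30240

There are 8! = 40320 arrangements in all. If Bao and Cara are adjacent, merging them into one block gives 2·(7)! = 10080 arrangements.
Complementary counting: 40320 − 10080 = 30240.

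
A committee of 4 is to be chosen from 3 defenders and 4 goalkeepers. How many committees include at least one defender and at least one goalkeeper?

34

With no constraint there are C(7,4) = 35 possible selections.
Selections missing a whole group: no defenders → C(4,4) = 1; no goalkeepers → C(3,4) = 0.
Both groups omitted at once is impossible, so 35 − 1 = 34.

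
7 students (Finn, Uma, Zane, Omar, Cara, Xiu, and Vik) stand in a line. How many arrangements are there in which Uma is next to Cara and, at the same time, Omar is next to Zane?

Treat {Uma,Cara} as one block (2 orders) and {Omar,Zane} as another (2 orders).
That leaves 5 units to arrange: 2 × 2 × 5! = 4 × 120 = 480.

480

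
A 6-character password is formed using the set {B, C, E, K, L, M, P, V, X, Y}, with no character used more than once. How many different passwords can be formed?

Choose and order 6 of the 10 symbols: the first character has 10 options, the next 9, and so on down to 5.
10 × 9 × 8 × 7 × 6 × 5 = 151200.

151200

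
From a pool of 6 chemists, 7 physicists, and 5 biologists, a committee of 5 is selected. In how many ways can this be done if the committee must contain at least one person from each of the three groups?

6055

With no constraint there are C(18,5) = 8568 possible selections.
Selections missing a whole group: no chemists → C(12,5) = 792; no physicists → C(11,5) = 462; no biologists → C(13,5) = 1287.
Add back selections omitting two groups (i.e. drawn from a single group): C(6,5) + C(7,5) + C(5,5) = 28.
By inclusion–exclusion: 8568 − 2541 + 28 = 6055.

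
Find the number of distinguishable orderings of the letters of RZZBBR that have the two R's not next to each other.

60

There are 6!/(2!·2!·2!) = 90 arrangements of RZZBBR in total.
Arrangements with the R's together: treat RR as one letter, giving (5)!/(2!·2!) = 30.
Subtracting, 90 − 30 = 60 arrangements keep the R's apart.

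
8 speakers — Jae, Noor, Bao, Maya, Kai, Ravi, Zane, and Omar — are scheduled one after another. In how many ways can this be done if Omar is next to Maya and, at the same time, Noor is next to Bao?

Treat {Omar,Maya} as one block (2 orders) and {Noor,Bao} as another (2 orders).
That leaves 6 units to arrange: 2 × 2 × 6! = 4 × 720 = 2880.

2880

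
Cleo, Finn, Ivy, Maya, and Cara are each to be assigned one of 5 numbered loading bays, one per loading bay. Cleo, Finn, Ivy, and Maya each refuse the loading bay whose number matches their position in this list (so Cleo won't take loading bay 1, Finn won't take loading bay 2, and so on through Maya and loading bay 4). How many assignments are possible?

Let Aᵢ (for 1 ≤ i ≤ 4) be the placements that put person i in their forbidden loading bay. Any j of these fix j positions, leaving (5−j)! ways to fill the rest, and there are C(4,j) ways to pick which j.
By inclusion–exclusion, the number of valid placements is Σ_{j=0}^{4} (−1)^j C(4,j)·(5−j)!.
Computing: 120 − 96 + 36 − 8 + 1 = 53.

53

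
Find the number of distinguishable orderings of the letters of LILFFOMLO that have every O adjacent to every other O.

Treat the 2 copies of O as a single block. The multiset to arrange is then {OO, F, F, I, L, L, L, M}, 8 items in all.
That gives (8)!/(3!·2!) = 3360 arrangements.

3360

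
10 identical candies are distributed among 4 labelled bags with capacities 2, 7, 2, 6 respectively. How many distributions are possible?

Without the upper bounds there are C(13,3) = 286 ways to split 10 among 4 bags.
Subtract solutions that violate a single cap (substitute x_i' = x_i − (cap_i+1)): x_1 ≥ 3 gives C(10,3) = 120; x_2 ≥ 8 gives C(5,3) = 10; x_3 ≥ 3 gives C(10,3) = 120; x_4 ≥ 7 gives C(6,3) = 20. Together 270.
Add back pairs where two caps are both exceeded: 0 + 35 + 1 + 0 + 0 + 1 = 37.
By inclusion–exclusion the count is 286 − 270 + 37 = 53.

53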